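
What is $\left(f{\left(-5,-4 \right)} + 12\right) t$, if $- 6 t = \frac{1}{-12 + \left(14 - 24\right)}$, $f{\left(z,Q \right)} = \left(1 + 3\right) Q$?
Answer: $- \frac{1}{33} \approx -0.030303$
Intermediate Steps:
$f{\left(z,Q \right)} = 4 Q$
$t = \frac{1}{132}$ ($t = - \frac{1}{6 \left(-12 + \left(14 - 24\right)\right)} = - \frac{1}{6 \left(-12 - 10\right)} = - \frac{1}{6 \left(-22\right)} = \left(- \frac{1}{6}\right) \left(- \frac{1}{22}\right) = \frac{1}{132} \approx 0.0075758$)
$\left(f{\left(-5,-4 \right)} + 12\right) t = \left(4 \left(-4\right) + 12\right) \frac{1}{132} = \left(-16 + 12\right) \frac{1}{132} = \left(-4\right) \frac{1}{132} = - \frac{1}{33}$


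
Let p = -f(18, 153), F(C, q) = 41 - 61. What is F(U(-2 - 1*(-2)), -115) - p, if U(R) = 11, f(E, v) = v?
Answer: 133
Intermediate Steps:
F(C, q) = -20
p = -153 (p = -1*153 = -153)
F(U(-2 - 1*(-2)), -115) - p = -20 - 1*(-153) = -20 + 153 = 133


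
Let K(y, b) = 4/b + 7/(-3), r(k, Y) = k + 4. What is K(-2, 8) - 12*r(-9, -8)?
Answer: 349/6 ≈ 58.167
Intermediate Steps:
r(k, Y) = 4 + k
K(y, b) = -7/3 + 4/b (K(y, b) = 4/b + 7*(-⅓) = 4/b - 7/3 = -7/3 + 4/b)
K(-2, 8) - 12*r(-9, -8) = (-7/3 + 4/8) - 12*(4 - 9) = (-7/3 + 4*(⅛)) - 12*(-5) = (-7/3 + ½) + 60 = -11/6 + 60 = 349/6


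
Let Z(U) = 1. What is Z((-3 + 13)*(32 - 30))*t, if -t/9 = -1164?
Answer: 10476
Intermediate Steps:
t = 10476 (t = -9*(-1164) = 10476)
Z((-3 + 13)*(32 - 30))*t = 1*10476 = 10476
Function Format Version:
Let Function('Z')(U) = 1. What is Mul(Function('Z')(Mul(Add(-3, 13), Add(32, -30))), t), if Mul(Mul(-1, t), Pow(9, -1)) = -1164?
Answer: 10476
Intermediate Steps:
t = 10476 (t = Mul(-9, -1164) = 10476)
Mul(Function('Z')(Mul(Add(-3, 13), Add(32, -30))), t) = Mul(1, 10476) = 10476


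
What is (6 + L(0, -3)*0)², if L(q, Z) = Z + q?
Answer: 36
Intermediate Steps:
(6 + L(0, -3)*0)² = (6 + (-3 + 0)*0)² = (6 - 3*0)² = (6 + 0)² = 6² = 36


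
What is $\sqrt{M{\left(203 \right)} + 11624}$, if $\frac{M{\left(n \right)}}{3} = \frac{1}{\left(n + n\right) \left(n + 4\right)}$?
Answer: $\frac{\sqrt{9122331522318}}{28014} \approx 107.81$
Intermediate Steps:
$M{\left(n \right)} = \frac{3}{2 n \left(4 + n\right)}$ ($M{\left(n \right)} = \frac{3}{\left(n + n\right) \left(n + 4\right)} = \frac{3}{2 n \left(4 + n\right)}$)
$\sqrt{M{\left(203 \right)} + 11624} = \sqrt{\frac{3}{2 \cdot 203 \left(4 + 203\right)} + 11624} = \sqrt{\frac{3}{2} \cdot \frac{1}{203} \cdot \frac{1}{207} + 11624} = \sqrt{\frac{1}{28014} + 11624} = \sqrt{\frac{325634737}{28014}} = \frac{\sqrt{9122331522318}}{28014}$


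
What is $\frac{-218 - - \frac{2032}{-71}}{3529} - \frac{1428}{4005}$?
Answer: $- \frac{142641934}{334496265} \approx -0.42644$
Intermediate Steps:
$\frac{-218 - - \frac{2032}{-71}}{3529} - \frac{1428}{4005} = \left(-218 - \left(-2032\right) \left(- \frac{1}{71}\right)\right) \frac{1}{3529} - \frac{476}{1335} = \left(-218 - \frac{2032}{71}\right) \frac{1}{3529} - \frac{476}{1335} = \left(- \frac{17510}{71}\right) \frac{1}{3529} - \frac{476}{1335} = - \frac{17510}{250559} - \frac{476}{1335} = - \frac{142641934}{334496265}$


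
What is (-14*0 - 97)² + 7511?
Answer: 16920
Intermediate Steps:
(-14*0 - 97)² + 7511 = (0 - 97)² + 7511 = (-97)² + 7511 = 9409 + 7511 = 16920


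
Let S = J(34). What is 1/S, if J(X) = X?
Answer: 1/34 ≈ 0.029412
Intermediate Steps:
S = 34
1/S = 1/34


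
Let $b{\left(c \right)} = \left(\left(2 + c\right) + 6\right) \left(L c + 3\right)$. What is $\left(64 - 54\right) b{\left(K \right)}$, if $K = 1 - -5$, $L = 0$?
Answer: $420$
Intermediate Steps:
$K = 6$ ($K = 1 + 5 = 6$)
$b{\left(c \right)} = 24 + 3 c$ ($b{\left(c \right)} = \left(\left(2 + c\right) + 6\right) \left(0 c + 3\right) = \left(8 + c\right) \left(0 + 3\right) = \left(8 + c\right) 3 = 24 + 3 c$)
$\left(64 - 54\right) b{\left(K \right)} = \left(64 - 54\right) \left(24 + 3 \cdot 6\right) = 10 \left(24 + 18\right) = 10 \cdot 42 = 420$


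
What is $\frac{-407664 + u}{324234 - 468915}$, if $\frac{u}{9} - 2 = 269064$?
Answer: $- \frac{671310}{48227} \approx -13.92$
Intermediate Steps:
$u = 2421594$ ($u = 18 + 9 \cdot 269064 = 18 + 2421576 = 2421594$)
$\frac{-407664 + u}{324234 - 468915} = \frac{-407664 + 2421594}{324234 - 468915} = \frac{2013930}{-144681} = 2013930 \left(- \frac{1}{144681}\right) = - \frac{671310}{48227}$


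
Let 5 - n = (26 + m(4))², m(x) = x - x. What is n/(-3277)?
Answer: 671/3277 ≈ 0.20476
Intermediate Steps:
m(x) = 0
n = -671 (n = 5 - (26 + 0)² = 5 - 1*26² = 5 - 1*676 = 5 - 676 = -671)
n/(-3277) = -671/(-3277) = -671*(-1/3277) = 671/3277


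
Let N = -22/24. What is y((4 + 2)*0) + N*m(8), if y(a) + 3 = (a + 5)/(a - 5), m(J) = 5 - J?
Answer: -5/4 ≈ -1.2500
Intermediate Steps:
N = -11/12 (N = -22*1/24 = -11/12 ≈ -0.91667)
y(a) = -3 + (5 + a)/(-5 + a) (y(a) = -3 + (a + 5)/(a - 5) = -3 + (5 + a)/(-5 + a))
y((4 + 2)*0) + N*m(8) = 2*(10 - (4 + 2)*0)/(-5 + (4 + 2)*0) - 11*(5 - 1*8)/12 = 2*(10 - 6*0)/(-5 + 6*0) - 11*(5 - 8)/12 = 2*(10 - 1*0)/(-5 + 0) - 11/12*(-3) = 2*(10 + 0)/(-5) + 11/4 = 2*(-⅕)*10 + 11/4 = -4 + 11/4 = -5/4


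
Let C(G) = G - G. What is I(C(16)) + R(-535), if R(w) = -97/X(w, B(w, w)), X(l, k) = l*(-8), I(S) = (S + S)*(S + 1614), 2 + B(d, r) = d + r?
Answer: -97/4280 ≈ -0.022664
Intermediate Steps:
B(d, r) = -2 + d + r (B(d, r) = -2 + (d + r) = -2 + d + r)
C(G) = 0
I(S) = 2*S*(1614 + S) (I(S) = (2*S)*(1614 + S) = 2*S*(1614 + S))
X(l, k) = -8*l
R(w) = 97/(8*w) (R(w) = -97*(-1/(8*w)) = -(-97)/(8*w) = 97/(8*w))
I(C(16)) + R(-535) = 2*0*(1614 + 0) + (97/8)/(-535) = 2*0*1614 + (97/8)*(-1/535) = 0 - 97/4280 = -97/4280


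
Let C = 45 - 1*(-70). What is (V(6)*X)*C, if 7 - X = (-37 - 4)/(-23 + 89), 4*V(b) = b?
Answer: 57845/44 ≈ 1314.7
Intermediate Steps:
V(b) = b/4
X = 503/66 (X = 7 - (-37 - 4)/(-23 + 89) = 7 - (-41)/66 = 7 - 1*(-41/66) = 7 + 41/66 = 503/66 ≈ 7.6212)
C = 115 (C = 45 + 70 = 115)
(V(6)*X)*C = (((1/4)*6)*(503/66))*115 = ((3/2)*(503/66))*115 = (503/44)*115 = 57845/44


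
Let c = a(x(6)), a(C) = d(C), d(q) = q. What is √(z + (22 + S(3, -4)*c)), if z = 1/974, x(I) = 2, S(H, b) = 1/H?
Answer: √193538670/2922 ≈ 4.7611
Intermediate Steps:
z = 1/974 ≈ 0.0010267
a(C) = C
c = 2
√(z + (22 + S(3, -4)*c)) = √(1/974 + (22 + 2/3)) = √(1/974 + (22 + (⅓)*2)) = √(1/974 + (22 + ⅔)) = √(1/974 + 68/3) = √(66235/2922) = √193538670/2922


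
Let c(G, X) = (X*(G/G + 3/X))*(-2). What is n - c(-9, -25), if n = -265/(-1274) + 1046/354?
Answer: -9208705/225498 ≈ -40.837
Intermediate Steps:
n = 713207/225498 (n = -265*(-1/1274) + 1046*(1/354) = 265/1274 + 523/177 = 713207/225498 ≈ 3.1628)
c(G, X) = -2*X*(1 + 3/X) (c(G, X) = (X*(1 + 3/X))*(-2) = -2*X*(1 + 3/X))
n - c(-9, -25) = 713207/225498 - (-6 - 2*(-25)) = 713207/225498 - (-6 + 50) = 713207/225498 - 1*44 = 713207/225498 - 44 = -9208705/225498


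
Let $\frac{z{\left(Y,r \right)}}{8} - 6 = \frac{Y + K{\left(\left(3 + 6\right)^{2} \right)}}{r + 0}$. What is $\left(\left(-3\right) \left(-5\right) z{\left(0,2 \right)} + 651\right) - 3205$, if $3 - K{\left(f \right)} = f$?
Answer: $-6514$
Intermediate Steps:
$K{\left(f \right)} = 3 - f$
$z{\left(Y,r \right)} = 48 + \frac{8 \left(-78 + Y\right)}{r}$ ($z{\left(Y,r \right)} = 48 + 8 \frac{Y + \left(3 - \left(3 + 6\right)^{2}\right)}{r + 0} = 48 + 8 \frac{Y + \left(3 - 9^{2}\right)}{r} = 48 + 8 \frac{Y + \left(3 - 81\right)}{r} = 48 + 8 \frac{Y - 78}{r} = 48 + 8 \frac{-78 + Y}{r} = 48 + \frac{8 \left(-78 + Y\right)}{r}$)
$\left(\left(-3\right) \left(-5\right) z{\left(0,2 \right)} + 651\right) - 3205 = \left(\left(-3\right) \left(-5\right) \frac{8 \left(-78 + 0 + 6 \cdot 2\right)}{2} + 651\right) - 3205 = \left(15 \cdot 8 \cdot \frac{1}{2} \left(-78 + 0 + 12\right) + 651\right) - 3205 = \left(15 \cdot 8 \cdot \frac{1}{2} \left(-66\right) + 651\right) - 3205 = \left(15 \left(-264\right) + 651\right) - 3205 = \left(-3960 + 651\right) - 3205 = -3309 - 3205 = -6514$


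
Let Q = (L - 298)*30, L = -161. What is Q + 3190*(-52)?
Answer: -179650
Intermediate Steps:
Q = -13770 (Q = (-161 - 298)*30 = -459*30 = -13770)
Q + 3190*(-52) = -13770 + 3190*(-52) = -13770 - 165880 = -179650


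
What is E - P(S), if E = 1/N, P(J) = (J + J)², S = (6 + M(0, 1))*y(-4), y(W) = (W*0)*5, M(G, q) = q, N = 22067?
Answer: 1/22067 ≈ 4.5317e-5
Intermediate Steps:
y(W) = 0 (y(W) = 0*5 = 0)
S = 0 (S = (6 + 1)*0 = 7*0 = 0)
P(J) = 4*J² (P(J) = (2*J)² = 4*J²)
E = 1/22067 ≈ 4.5317e-5
E - P(S) = 1/22067 - 4*0² = 1/22067 - 4*0 = 1/22067 - 1*0 = 1/22067 + 0 = 1/22067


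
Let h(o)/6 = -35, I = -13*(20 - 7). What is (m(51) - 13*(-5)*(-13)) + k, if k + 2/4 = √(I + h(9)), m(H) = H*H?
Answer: 3511/2 + I*√379 ≈ 1755.5 + 19.468*I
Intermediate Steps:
I = -169 (I = -13*13 = -169)
h(o) = -210 (h(o) = 6*(-35) = -210)
m(H) = H²
k = -½ + I*√379 (k = -½ + √(-169 - 210) = -½ + √(-379) = -½ + I*√379 ≈ -0.5 + 19.468*I)
(m(51) - 13*(-5)*(-13)) + k = (51² - 13*(-5)*(-13)) + (-½ + I*√379) = (2601 + 65*(-13)) + (-½ + I*√379) = (2601 - 845) + (-½ + I*√379) = 1756 + (-½ + I*√379) = 3511/2 + I*√379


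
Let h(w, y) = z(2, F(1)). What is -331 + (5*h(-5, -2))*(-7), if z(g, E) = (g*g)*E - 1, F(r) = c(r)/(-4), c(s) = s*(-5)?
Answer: -471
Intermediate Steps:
c(s) = -5*s
F(r) = 5*r/4 (F(r) = -5*r/(-4) = -5*r*(-1/4) = 5*r/4)
z(g, E) = -1 + E*g**2 (z(g, E) = g**2*E - 1 = E*g**2 - 1 = -1 + E*g**2)
h(w, y) = 4 (h(w, y) = -1 + ((5/4)*1)*2**2 = -1 + (5/4)*4 = -1 + 5 = 4)
-331 + (5*h(-5, -2))*(-7) = -331 + (5*4)*(-7) = -331 + 20*(-7) = -331 - 140 = -471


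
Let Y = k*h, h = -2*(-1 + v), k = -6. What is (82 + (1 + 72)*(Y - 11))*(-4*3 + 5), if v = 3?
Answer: -7217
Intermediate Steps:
h = -4 (h = -2*(-1 + 3) = -2*2 = -4)
Y = 24 (Y = -6*(-4) = 24)
(82 + (1 + 72)*(Y - 11))*(-4*3 + 5) = (82 + (1 + 72)*(24 - 11))*(-4*3 + 5) = (82 + 73*13)*(-12 + 5) = (82 + 949)*(-7) = 1031*(-7) = -7217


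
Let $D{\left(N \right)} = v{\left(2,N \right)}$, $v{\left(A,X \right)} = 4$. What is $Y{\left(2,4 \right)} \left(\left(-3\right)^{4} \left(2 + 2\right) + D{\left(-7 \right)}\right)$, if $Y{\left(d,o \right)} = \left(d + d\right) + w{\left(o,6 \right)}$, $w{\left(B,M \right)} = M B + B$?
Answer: $10496$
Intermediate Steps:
$D{\left(N \right)} = 4$
$w{\left(B,M \right)} = B + B M$ ($w{\left(B,M \right)} = B M + B = B + B M$)
$Y{\left(d,o \right)} = 2 d + 7 o$ ($Y{\left(d,o \right)} = \left(d + d\right) + o \left(1 + 6\right) = 2 d + o 7 = 2 d + 7 o$)
$Y{\left(2,4 \right)} \left(\left(-3\right)^{4} \left(2 + 2\right) + D{\left(-7 \right)}\right) = \left(2 \cdot 2 + 7 \cdot 4\right) \left(\left(-3\right)^{4} \left(2 + 2\right) + 4\right) = \left(4 + 28\right) \left(81 \cdot 4 + 4\right) = 32 \left(324 + 4\right) = 32 \cdot 328 = 10496$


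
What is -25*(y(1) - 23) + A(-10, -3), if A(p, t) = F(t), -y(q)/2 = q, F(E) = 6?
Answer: 631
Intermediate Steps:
y(q) = -2*q
A(p, t) = 6
-25*(y(1) - 23) + A(-10, -3) = -25*(-2*1 - 23) + 6 = -25*(-2 - 23) + 6 = -25*(-25) + 6 = 625 + 6 = 631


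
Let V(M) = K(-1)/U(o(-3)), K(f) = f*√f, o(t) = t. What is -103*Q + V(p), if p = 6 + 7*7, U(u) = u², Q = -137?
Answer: 14111 - I/9 ≈ 14111.0 - 0.11111*I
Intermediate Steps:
K(f) = f^(3/2)
p = 55 (p = 6 + 49 = 55)
V(M) = -I/9 (V(M) = (-1)^(3/2)/((-3)²) = -I/9)
-103*Q + V(p) = -103*(-137) - I/9 = 14111 - I/9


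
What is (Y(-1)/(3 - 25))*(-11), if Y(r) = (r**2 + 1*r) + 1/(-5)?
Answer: -1/10 ≈ -0.10000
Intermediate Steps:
Y(r) = -1/5 + r + r**2 (Y(r) = (r**2 + r) - 1/5 = (r + r**2) - 1/5 = -1/5 + r + r**2)
(Y(-1)/(3 - 25))*(-11) = ((-1/5 - 1 + (-1)**2)/(3 - 25))*(-11) = ((-1/5 - 1 + 1)/(-22))*(-11) = -1/22*(-1/5)*(-11) = (1/110)*(-11) = -1/10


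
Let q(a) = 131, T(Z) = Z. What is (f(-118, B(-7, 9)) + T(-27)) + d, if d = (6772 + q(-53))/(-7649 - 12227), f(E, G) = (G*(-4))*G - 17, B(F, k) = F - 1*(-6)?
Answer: -960951/19876 ≈ -48.347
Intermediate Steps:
B(F, k) = 6 + F (B(F, k) = F + 6 = 6 + F)
f(E, G) = -17 - 4*G² (f(E, G) = (-4*G)*G - 17 = -4*G² - 17 = -17 - 4*G²)
d = -6903/19876 (d = (6772 + 131)/(-7649 - 12227) = 6903/(-19876) = 6903*(-1/19876) = -6903/19876 ≈ -0.34730)
(f(-118, B(-7, 9)) + T(-27)) + d = ((-17 - 4*(6 - 7)²) - 27) - 6903/19876 = ((-17 - 4*(-1)²) - 27) - 6903/19876 = ((-17 - 4*1) - 27) - 6903/19876 = ((-17 - 4) - 27) - 6903/19876 = (-21 - 27) - 6903/19876 = -48 - 6903/19876 = -960951/19876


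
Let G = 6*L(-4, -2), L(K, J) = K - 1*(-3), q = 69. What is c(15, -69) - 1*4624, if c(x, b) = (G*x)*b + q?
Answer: 1655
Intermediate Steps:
L(K, J) = 3 + K (L(K, J) = K + 3 = 3 + K)
G = -6 (G = 6*(3 - 4) = 6*(-1) = -6)
c(x, b) = 69 - 6*b*x (c(x, b) = (-6*x)*b + 69 = -6*b*x + 69 = 69 - 6*b*x)
c(15, -69) - 1*4624 = (69 - 6*(-69)*15) - 1*4624 = (69 + 6210) - 4624 = 6279 - 4624 = 1655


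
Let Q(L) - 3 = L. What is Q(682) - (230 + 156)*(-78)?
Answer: 30793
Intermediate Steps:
Q(L) = 3 + L
Q(682) - (230 + 156)*(-78) = (3 + 682) - (230 + 156)*(-78) = 685 - 386*(-78) = 685 - 1*(-30108) = 685 + 30108 = 30793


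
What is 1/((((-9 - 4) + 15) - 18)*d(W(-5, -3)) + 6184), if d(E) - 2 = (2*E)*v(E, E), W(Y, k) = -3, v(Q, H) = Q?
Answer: 1/5864 ≈ 0.00017053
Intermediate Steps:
d(E) = 2 + 2*E² (d(E) = 2 + (2*E)*E = 2 + 2*E²)
1/((((-9 - 4) + 15) - 18)*d(W(-5, -3)) + 6184) = 1/((((-9 - 4) + 15) - 18)*(2 + 2*(-3)²) + 6184) = 1/(((-13 + 15) - 18)*(2 + 2*9) + 6184) = 1/((2 - 18)*(2 + 18) + 6184) = 1/(-16*20 + 6184) = 1/(-320 + 6184) = 1/5864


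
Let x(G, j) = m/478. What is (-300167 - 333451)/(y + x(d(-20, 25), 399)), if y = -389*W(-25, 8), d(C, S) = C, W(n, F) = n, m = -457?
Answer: -302869404/4648093 ≈ -65.160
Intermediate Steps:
x(G, j) = -457/478
y = 9725 (y = -389*(-25) = 9725)
(-300167 - 333451)/(y + x(d(-20, 25), 399)) = (-300167 - 333451)/(9725 - 457/478) = -633618/4648093/478 = -633618*478/4648093 = -302869404/4648093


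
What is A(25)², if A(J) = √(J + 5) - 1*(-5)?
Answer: (5 + √30)² ≈ 109.77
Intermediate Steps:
A(J) = 5 + √(5 + J) (A(J) = √(5 + J) + 5 = 5 + √(5 + J))
A(25)² = (5 + √(5 + 25))² = (5 + √30)²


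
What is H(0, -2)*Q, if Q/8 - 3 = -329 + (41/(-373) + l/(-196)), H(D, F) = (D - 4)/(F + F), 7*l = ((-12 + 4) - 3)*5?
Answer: -333736386/127939 ≈ -2608.6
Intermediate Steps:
l = -55/7 (l = (((-12 + 4) - 3)*5)/7 = ((-8 - 3)*5)/7 = (-11*5)/7 = (1/7)*(-55) = -55/7 ≈ -7.8571)
H(D, F) = (-4 + D)/(2*F) (H(D, F) = (-4 + D)/((2*F)) = (-4 + D)*(1/(2*F)) = (-4 + D)/(2*F))
Q = -333736386/127939 (Q = 24 + 8*(-329 + (41/(-373) - 55/7/(-196))) = 24 + 8*(-329 + (41*(-1/373) - 55/7*(-1/196))) = 24 + 8*(-329 + (-41/373 + 55/1372)) = 24 + 8*(-329 - 35737/511756) = 24 + 8*(-168403461/511756) = 24 - 336806922/127939 = -333736386/127939 ≈ -2608.6)
H(0, -2)*Q = ((1/2)*(-4 + 0)/(-2))*(-333736386/127939) = ((1/2)*(-1/2)*(-4))*(-333736386/127939) = 1*(-333736386/127939) = -333736386/127939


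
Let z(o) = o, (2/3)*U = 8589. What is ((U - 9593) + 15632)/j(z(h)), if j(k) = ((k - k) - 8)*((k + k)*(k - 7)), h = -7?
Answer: -37845/3136 ≈ -12.068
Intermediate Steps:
U = 25767/2 (U = (3/2)*8589 = 25767/2 ≈ 12884.)
j(k) = -16*k*(-7 + k) (j(k) = (0 - 8)*((2*k)*(-7 + k)) = -16*k*(-7 + k))
((U - 9593) + 15632)/j(z(h)) = ((25767/2 - 9593) + 15632)/((16*(-7)*(7 - 1*(-7)))) = (6581/2 + 15632)/((16*(-7)*(7 + 7))) = 37845/(2*((16*(-7)*14))) = (37845/2)/(-1568) = (37845/2)*(-1/1568) = -37845/3136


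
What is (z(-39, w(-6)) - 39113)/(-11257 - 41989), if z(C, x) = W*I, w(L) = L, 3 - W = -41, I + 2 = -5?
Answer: 499/674 ≈ 0.74036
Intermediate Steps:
I = -7 (I = -2 - 5 = -7)
W = 44 (W = 3 - 1*(-41) = 3 + 41 = 44)
z(C, x) = -308 (z(C, x) = 44*(-7) = -308)
(z(-39, w(-6)) - 39113)/(-11257 - 41989) = (-308 - 39113)/(-11257 - 41989) = -39421/(-53246) = -39421*(-1/53246) = 499/674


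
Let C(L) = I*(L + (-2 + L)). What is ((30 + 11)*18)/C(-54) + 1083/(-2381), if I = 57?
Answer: -1424598/2488145 ≈ -0.57255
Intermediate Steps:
C(L) = -114 + 114*L (C(L) = 57*(L + (-2 + L)) = 57*(-2 + 2*L) = -114 + 114*L)
((30 + 11)*18)/C(-54) + 1083/(-2381) = ((30 + 11)*18)/(-114 + 114*(-54)) + 1083/(-2381) = (41*18)/(-114 - 6156) + 1083*(-1/2381) = 738/(-6270) - 1083/2381 = 738*(-1/6270) - 1083/2381 = -123/1045 - 1083/2381 = -1424598/2488145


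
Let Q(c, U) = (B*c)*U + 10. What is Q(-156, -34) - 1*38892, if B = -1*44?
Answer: -272258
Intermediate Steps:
B = -44
Q(c, U) = 10 - 44*U*c (Q(c, U) = (-44*c)*U + 10 = -44*U*c + 10 = 10 - 44*U*c)
Q(-156, -34) - 1*38892 = (10 - 44*(-34)*(-156)) - 1*38892 = (10 - 233376) - 38892 = -233366 - 38892 = -272258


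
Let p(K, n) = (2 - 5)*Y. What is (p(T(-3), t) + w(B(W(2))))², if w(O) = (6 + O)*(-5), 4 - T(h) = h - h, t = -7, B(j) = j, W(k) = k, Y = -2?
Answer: 1156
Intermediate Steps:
T(h) = 4 (T(h) = 4 - (h - h) = 4 - 1*0 = 4 + 0 = 4)
w(O) = -30 - 5*O
p(K, n) = 6 (p(K, n) = (2 - 5)*(-2) = -3*(-2) = 6)
(p(T(-3), t) + w(B(W(2))))² = (6 + (-30 - 5*2))² = (6 + (-30 - 10))² = (6 - 40)² = (-34)² = 1156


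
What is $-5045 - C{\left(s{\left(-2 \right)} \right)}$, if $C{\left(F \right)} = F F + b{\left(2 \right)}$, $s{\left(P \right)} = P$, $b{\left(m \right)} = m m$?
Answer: $-5053$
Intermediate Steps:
$b{\left(m \right)} = m^{2}$
$C{\left(F \right)} = 4 + F^{2}$ ($C{\left(F \right)} = F F + 2^{2} = F^{2} + 4 = 4 + F^{2}$)
$-5045 - C{\left(s{\left(-2 \right)} \right)} = -5045 - \left(4 + \left(-2\right)^{2}\right) = -5045 - \left(4 + 4\right) = -5045 - 8 = -5053$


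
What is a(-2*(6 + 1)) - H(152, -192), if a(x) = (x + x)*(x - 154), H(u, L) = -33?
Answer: 4737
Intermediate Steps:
a(x) = 2*x*(-154 + x) (a(x) = (2*x)*(-154 + x) = 2*x*(-154 + x))
a(-2*(6 + 1)) - H(152, -192) = 2*(-2*(6 + 1))*(-154 - 2*(6 + 1)) - 1*(-33) = 2*(-2*7)*(-154 - 2*7) + 33 = 2*(-14)*(-154 - 14) + 33 = 2*(-14)*(-168) + 33 = 4704 + 33 = 4737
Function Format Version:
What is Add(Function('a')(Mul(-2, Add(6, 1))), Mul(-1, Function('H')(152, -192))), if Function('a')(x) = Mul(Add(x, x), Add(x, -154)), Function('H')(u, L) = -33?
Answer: 4737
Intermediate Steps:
Function('a')(x) = Mul(2, x, Add(-154, x)) (Function('a')(x) = Mul(Mul(2, x), Add(-154, x)) = Mul(2, x, Add(-154, x)))
Add(Function('a')(Mul(-2, Add(6, 1))), Mul(-1, Function('H')(152, -192))) = Add(Mul(2, Mul(-2, Add(6, 1)), Add(-154, Mul(-2, Add(6, 1)))), Mul(-1, -33)) = Add(Mul(2, Mul(-2, 7), Add(-154, Mul(-2, 7))), 33) = Add(Mul(2, -14, Add(-154, -14)), 33) = Add(Mul(2, -14, -168), 33) = Add(4704, 33) = 4737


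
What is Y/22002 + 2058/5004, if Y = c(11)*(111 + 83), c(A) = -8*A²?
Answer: -8281769/1019426 ≈ -8.1239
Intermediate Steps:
Y = -187792 (Y = (-8*11²)*(111 + 83) = -8*121*194 = -968*194 = -187792)
Y/22002 + 2058/5004 = -187792/22002 + 2058/5004 = -187792*1/22002 + 2058*(1/5004) = -93896/11001 + 343/834 = -8281769/1019426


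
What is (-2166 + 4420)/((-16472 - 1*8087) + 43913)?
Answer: 1127/9677 ≈ 0.11646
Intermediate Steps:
(-2166 + 4420)/((-16472 - 1*8087) + 43913) = 2254/((-16472 - 8087) + 43913) = 2254/(-24559 + 43913) = 2254/19354 = 2254*(1/19354) = 1127/9677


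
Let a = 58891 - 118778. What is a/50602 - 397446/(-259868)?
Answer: 81229421/234818581 ≈ 0.34592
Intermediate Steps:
a = -59887
a/50602 - 397446/(-259868) = -59887/50602 - 397446/(-259868) = -59887*1/50602 - 397446*(-1/259868) = -59887/50602 + 28389/18562 = 81229421/234818581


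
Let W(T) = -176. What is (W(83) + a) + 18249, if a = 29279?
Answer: 47352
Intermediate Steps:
(W(83) + a) + 18249 = (-176 + 29279) + 18249 = 29103 + 18249 = 47352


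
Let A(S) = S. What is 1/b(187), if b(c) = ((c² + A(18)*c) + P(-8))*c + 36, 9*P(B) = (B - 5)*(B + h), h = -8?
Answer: 9/64557025 ≈ 1.3941e-7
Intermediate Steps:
P(B) = (-8 + B)*(-5 + B)/9 (P(B) = ((B - 5)*(B - 8))/9 = ((-5 + B)*(-8 + B))/9 = ((-8 + B)*(-5 + B))/9 = (-8 + B)*(-5 + B)/9)
b(c) = 36 + c*(208/9 + c² + 18*c) (b(c) = ((c² + 18*c) + (40/9 - 13/9*(-8) + (⅑)*(-8)²))*c + 36 = ((c² + 18*c) + (40/9 + 104/9 + (⅑)*64))*c + 36 = ((c² + 18*c) + (40/9 + 104/9 + 64/9))*c + 36 = ((c² + 18*c) + 208/9)*c + 36 = (208/9 + c² + 18*c)*c + 36 = c*(208/9 + c² + 18*c) + 36 = 36 + c*(208/9 + c² + 18*c))
1/b(187) = 1/(36 + 187³ + 18*187² + (208/9)*187) = 1/(36 + 6539203 + 18*34969 + 38896/9) = 1/(36 + 6539203 + 629442 + 38896/9) = 1/(64557025/9) = 9/64557025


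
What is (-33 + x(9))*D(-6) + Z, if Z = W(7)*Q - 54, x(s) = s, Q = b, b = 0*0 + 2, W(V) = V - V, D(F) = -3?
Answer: 18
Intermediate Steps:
W(V) = 0
b = 2 (b = 0 + 2 = 2)
Q = 2
Z = -54 (Z = 0*2 - 54 = 0 - 54 = -54)
(-33 + x(9))*D(-6) + Z = (-33 + 9)*(-3) - 54 = -24*(-3) - 54 = 72 - 54 = 18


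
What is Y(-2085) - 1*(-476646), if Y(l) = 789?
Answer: 477435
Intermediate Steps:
Y(-2085) - 1*(-476646) = 789 - 1*(-476646) = 789 + 476646 = 477435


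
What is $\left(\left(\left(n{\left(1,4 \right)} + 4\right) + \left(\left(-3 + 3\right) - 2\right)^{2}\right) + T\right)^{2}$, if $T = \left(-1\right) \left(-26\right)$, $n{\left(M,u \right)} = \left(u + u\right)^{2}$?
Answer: $9604$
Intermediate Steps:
$n{\left(M,u \right)} = 4 u^{2}$ ($n{\left(M,u \right)} = \left(2 u\right)^{2} = 4 u^{2}$)
$T = 26$
$\left(\left(\left(n{\left(1,4 \right)} + 4\right) + \left(\left(-3 + 3\right) - 2\right)^{2}\right) + T\right)^{2} = \left(\left(\left(4 \cdot 4^{2} + 4\right) + \left(\left(-3 + 3\right) - 2\right)^{2}\right) + 26\right)^{2} = \left(\left(\left(4 \cdot 16 + 4\right) + \left(0 - 2\right)^{2}\right) + 26\right)^{2} = \left(\left(\left(64 + 4\right) + \left(-2\right)^{2}\right) + 26\right)^{2} = \left(\left(68 + 4\right) + 26\right)^{2} = \left(72 + 26\right)^{2} = 98^{2} = 9604$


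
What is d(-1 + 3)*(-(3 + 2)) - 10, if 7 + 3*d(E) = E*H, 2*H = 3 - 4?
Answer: 10/3 ≈ 3.3333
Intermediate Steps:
H = -½ (H = (3 - 4)/2 = (½)*(-1) = -½ ≈ -0.50000)
d(E) = -7/3 - E/6 (d(E) = -7/3 + (E*(-½))/3 = -7/3 + (-E/2)/3 = -7/3 - E/6)
d(-1 + 3)*(-(3 + 2)) - 10 = (-7/3 - (-1 + 3)/6)*(-(3 + 2)) - 10 = (-7/3 - ⅙*2)*(-1*5) - 10 = (-7/3 - ⅓)*(-5) - 10 = -8/3*(-5) - 10 = 40/3 - 10 = 10/3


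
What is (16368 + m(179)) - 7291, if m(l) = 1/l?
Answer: 1624784/179 ≈ 9077.0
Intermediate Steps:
(16368 + m(179)) - 7291 = (16368 + 1/179) - 7291 = 2929873/179 - 7291 = 1624784/179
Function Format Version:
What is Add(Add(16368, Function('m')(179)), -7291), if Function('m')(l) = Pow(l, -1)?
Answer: Rational(1624784, 179) ≈ 9077.0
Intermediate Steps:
Add(Add(16368, Function('m')(179)), -7291) = Add(Add(16368, Pow(179, -1)), -7291) = Add(Add(16368, Rational(1, 179)), -7291) = Add(Rational(2929873, 179), -7291) = Rational(1624784, 179)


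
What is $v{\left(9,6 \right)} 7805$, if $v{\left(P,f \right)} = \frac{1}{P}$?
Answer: $\frac{7805}{9} \approx 867.22$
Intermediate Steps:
$v{\left(9,6 \right)} 7805 = \frac{1}{9} \cdot 7805 = \frac{7805}{9}$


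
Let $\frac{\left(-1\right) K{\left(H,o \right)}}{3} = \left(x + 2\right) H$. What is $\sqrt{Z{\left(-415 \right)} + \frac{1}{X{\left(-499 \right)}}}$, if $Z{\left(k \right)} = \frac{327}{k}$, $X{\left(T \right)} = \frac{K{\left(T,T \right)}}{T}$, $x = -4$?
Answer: $\frac{i \sqrt{3852030}}{2490} \approx 0.78822 i$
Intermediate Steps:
$K{\left(H,o \right)} = 6 H$ ($K{\left(H,o \right)} = - 3 \left(-4 + 2\right) H = - 3 \left(- 2 H\right) = 6 H$)
$X{\left(T \right)} = 6$ ($X{\left(T \right)} = \frac{6 T}{T} = 6$)
$\sqrt{Z{\left(-415 \right)} + \frac{1}{X{\left(-499 \right)}}} = \sqrt{\frac{327}{-415} + \frac{1}{6}} = \sqrt{327 \left(- \frac{1}{415}\right) + \frac{1}{6}} = \sqrt{- \frac{327}{415} + \frac{1}{6}} = \sqrt{- \frac{1547}{2490}} = \frac{i \sqrt{3852030}}{2490}$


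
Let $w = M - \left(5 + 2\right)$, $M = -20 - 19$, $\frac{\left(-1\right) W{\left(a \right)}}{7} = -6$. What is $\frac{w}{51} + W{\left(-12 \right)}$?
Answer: $\frac{2096}{51} \approx 41.098$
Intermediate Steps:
$W{\left(a \right)} = 42$ ($W{\left(a \right)} = \left(-7\right) \left(-6\right) = 42$)
$M = -39$
$w = -46$ ($w = -39 - \left(5 + 2\right) = -39 - 7 = -46$)
$\frac{w}{51} + W{\left(-12 \right)} = - \frac{46}{51} + 42 = \frac{2096}{51}$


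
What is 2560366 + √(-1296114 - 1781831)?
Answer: 2560366 + I*√3077945 ≈ 2.5604e+6 + 1754.4*I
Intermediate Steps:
2560366 + √(-1296114 - 1781831) = 2560366 + √(-3077945) = 2560366 + I*√3077945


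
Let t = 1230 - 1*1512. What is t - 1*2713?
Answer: -2995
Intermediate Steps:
t = -282 (t = 1230 - 1512 = -282)
t - 1*2713 = -282 - 1*2713 = -282 - 2713 = -2995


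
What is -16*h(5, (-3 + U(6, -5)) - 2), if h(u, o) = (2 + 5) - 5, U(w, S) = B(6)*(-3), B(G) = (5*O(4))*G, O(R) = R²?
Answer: -32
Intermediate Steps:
B(G) = 80*G (B(G) = (5*4²)*G = (5*16)*G = 80*G)
U(w, S) = -1440 (U(w, S) = (80*6)*(-3) = 480*(-3) = -1440)
h(u, o) = 2 (h(u, o) = 7 - 5 = 2)
-16*h(5, (-3 + U(6, -5)) - 2) = -16*2 = -32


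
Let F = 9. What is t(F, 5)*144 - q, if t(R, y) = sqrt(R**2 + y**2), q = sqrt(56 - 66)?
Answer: 144*sqrt(106) - I*sqrt(10) ≈ 1482.6 - 3.1623*I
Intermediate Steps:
q = I*sqrt(10) (q = sqrt(-10) = I*sqrt(10) ≈ 3.1623*I)
t(F, 5)*144 - q = sqrt(9**2 + 5**2)*144 - I*sqrt(10) = sqrt(81 + 25)*144 - I*sqrt(10) = sqrt(106)*144 - I*sqrt(10) = 144*sqrt(106) - I*sqrt(10)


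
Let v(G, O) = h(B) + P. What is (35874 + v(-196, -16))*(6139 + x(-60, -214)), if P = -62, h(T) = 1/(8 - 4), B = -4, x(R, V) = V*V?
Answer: 7439636815/4 ≈ 1.8599e+9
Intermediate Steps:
x(R, V) = V²
h(T) = ¼ (h(T) = 1/4 = ¼)
v(G, O) = -247/4 (v(G, O) = ¼ - 62 = -247/4)
(35874 + v(-196, -16))*(6139 + x(-60, -214)) = (35874 - 247/4)*(6139 + (-214)²) = 143249*(6139 + 45796)/4 = (143249/4)*51935 = 7439636815/4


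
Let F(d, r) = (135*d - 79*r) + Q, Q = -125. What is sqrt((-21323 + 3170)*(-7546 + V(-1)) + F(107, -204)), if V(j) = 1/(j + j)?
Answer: sqrt(548088202)/2 ≈ 11706.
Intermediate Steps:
V(j) = 1/(2*j)
F(d, r) = -125 - 79*r + 135*d (F(d, r) = (135*d - 79*r) - 125 = (-79*r + 135*d) - 125 = -125 - 79*r + 135*d)
sqrt((-21323 + 3170)*(-7546 + V(-1)) + F(107, -204)) = sqrt((-21323 + 3170)*(-7546 + (1/2)/(-1)) + (-125 - 79*(-204) + 135*107)) = sqrt(-18153*(-7546 + (1/2)*(-1)) + (-125 + 16116 + 14445)) = sqrt(-18153*(-7546 - 1/2) + 30436) = sqrt(-18153*(-15093/2) + 30436) = sqrt(273983229/2 + 30436) = sqrt(274044101/2) = sqrt(548088202)/2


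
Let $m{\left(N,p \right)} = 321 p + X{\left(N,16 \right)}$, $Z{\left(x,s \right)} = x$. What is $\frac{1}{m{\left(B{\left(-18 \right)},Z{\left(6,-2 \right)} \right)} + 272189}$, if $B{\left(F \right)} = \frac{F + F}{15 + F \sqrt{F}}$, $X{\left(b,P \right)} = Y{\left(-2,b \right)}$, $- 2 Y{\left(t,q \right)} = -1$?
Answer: $\frac{2}{548231} \approx 3.6481 \cdot 10^{-6}$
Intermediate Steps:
$Y{\left(t,q \right)} = \frac{1}{2}$ ($Y{\left(t,q \right)} = \left(- \frac{1}{2}\right) \left(-1\right) = \frac{1}{2}$)
$X{\left(b,P \right)} = \frac{1}{2}$
$B{\left(F \right)} = \frac{2 F}{15 + F^{\frac{3}{2}}}$
$m{\left(N,p \right)} = \frac{1}{2} + 321 p$ ($m{\left(N,p \right)} = 321 p + \frac{1}{2} = \frac{1}{2} + 321 p$)
$\frac{1}{m{\left(B{\left(-18 \right)},Z{\left(6,-2 \right)} \right)} + 272189} = \frac{1}{\left(\frac{1}{2} + 321 \cdot 6\right) + 272189} = \frac{1}{\left(\frac{1}{2} + 1926\right) + 272189} = \frac{1}{\frac{3853}{2} + 272189} = \frac{1}{\frac{548231}{2}} = \frac{2}{548231}$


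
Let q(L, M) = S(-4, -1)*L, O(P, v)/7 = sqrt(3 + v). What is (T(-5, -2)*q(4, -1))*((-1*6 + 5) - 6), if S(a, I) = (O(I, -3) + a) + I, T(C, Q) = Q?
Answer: -280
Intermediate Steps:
O(P, v) = 7*sqrt(3 + v)
S(a, I) = I + a (S(a, I) = (7*sqrt(3 - 3) + a) + I = (7*sqrt(0) + a) + I = (7*0 + a) + I = (0 + a) + I = a + I = I + a)
q(L, M) = -5*L (q(L, M) = (-1 - 4)*L = -5*L)
(T(-5, -2)*q(4, -1))*((-1*6 + 5) - 6) = (-(-10)*4)*((-1*6 + 5) - 6) = (-2*(-20))*((-6 + 5) - 6) = 40*(-1 - 6) = 40*(-7) = -280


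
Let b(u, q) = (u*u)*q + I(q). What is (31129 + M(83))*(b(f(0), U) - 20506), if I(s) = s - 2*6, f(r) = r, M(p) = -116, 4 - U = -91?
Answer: -633378499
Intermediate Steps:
U = 95 (U = 4 - 1*(-91) = 4 + 91 = 95)
I(s) = -12 + s (I(s) = s - 12 = -12 + s)
b(u, q) = -12 + q + q*u² (b(u, q) = (u*u)*q + (-12 + q) = u²*q + (-12 + q) = q*u² + (-12 + q) = -12 + q + q*u²)
(31129 + M(83))*(b(f(0), U) - 20506) = (31129 - 116)*((-12 + 95 + 95*0²) - 20506) = 31013*((-12 + 95 + 95*0) - 20506) = 31013*((-12 + 95 + 0) - 20506) = 31013*(83 - 20506) = 31013*(-20423) = -633378499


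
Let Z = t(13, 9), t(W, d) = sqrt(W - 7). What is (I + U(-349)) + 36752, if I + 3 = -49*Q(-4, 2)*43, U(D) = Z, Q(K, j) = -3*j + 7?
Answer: 34642 + sqrt(6) ≈ 34644.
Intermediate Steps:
t(W, d) = sqrt(-7 + W)
Q(K, j) = 7 - 3*j
Z = sqrt(6) (Z = sqrt(-7 + 13) = sqrt(6) ≈ 2.4495)
U(D) = sqrt(6)
I = -2110 (I = -3 - 49*(7 - 3*2)*43 = -3 - 49*(7 - 6)*43 = -3 - 49*1*43 = -3 - 49*43 = -3 - 2107 = -2110)
(I + U(-349)) + 36752 = (-2110 + sqrt(6)) + 36752 = 34642 + sqrt(6)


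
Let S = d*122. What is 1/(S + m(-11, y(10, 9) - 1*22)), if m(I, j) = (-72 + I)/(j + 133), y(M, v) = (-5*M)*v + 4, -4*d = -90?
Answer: 335/919658 ≈ 0.00036427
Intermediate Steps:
d = 45/2 (d = -¼*(-90) = 45/2 ≈ 22.500)
y(M, v) = 4 - 5*M*v (y(M, v) = -5*M*v + 4 = 4 - 5*M*v)
S = 2745 (S = (45/2)*122 = 2745)
m(I, j) = (-72 + I)/(133 + j)
1/(S + m(-11, y(10, 9) - 1*22)) = 1/(2745 + (-72 - 11)/(133 + ((4 - 5*10*9) - 1*22))) = 1/(2745 - 83/(133 + ((4 - 450) - 22))) = 1/(2745 - 83/(133 + (-446 - 22))) = 1/(2745 - 83/(133 - 468)) = 1/(2745 - 83/(-335)) = 1/(2745 - 1/335*(-83)) = 1/(2745 + 83/335) = 1/(919658/335) = 335/919658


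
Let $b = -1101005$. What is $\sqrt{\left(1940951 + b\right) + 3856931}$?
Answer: $\sqrt{4696877} \approx 2167.2$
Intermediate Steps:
$\sqrt{\left(1940951 + b\right) + 3856931} = \sqrt{\left(1940951 - 1101005\right) + 3856931} = \sqrt{839946 + 3856931} = \sqrt{4696877}$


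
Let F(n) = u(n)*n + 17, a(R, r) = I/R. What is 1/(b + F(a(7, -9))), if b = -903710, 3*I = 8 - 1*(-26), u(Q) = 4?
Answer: -21/18977417 ≈ -1.1066e-6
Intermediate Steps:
I = 34/3 (I = (8 - 1*(-26))/3 = (8 + 26)/3 = (1/3)*34 = 34/3 ≈ 11.333)
a(R, r) = 34/(3*R)
F(n) = 17 + 4*n (F(n) = 4*n + 17 = 17 + 4*n)
1/(b + F(a(7, -9))) = 1/(-903710 + (17 + 4*((34/3)/7))) = 1/(-903710 + (17 + 4*((34/3)*(1/7)))) = 1/(-903710 + (17 + 4*(34/21))) = 1/(-903710 + (17 + 136/21)) = 1/(-903710 + 493/21) = 1/(-18977417/21) = -21/18977417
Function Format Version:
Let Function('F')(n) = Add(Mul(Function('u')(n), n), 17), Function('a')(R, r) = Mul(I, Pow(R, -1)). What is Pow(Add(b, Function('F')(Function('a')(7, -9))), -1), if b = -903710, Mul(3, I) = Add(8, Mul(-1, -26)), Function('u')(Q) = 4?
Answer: Rational(-21, 18977417) ≈ -1.1066e-6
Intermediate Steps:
I = Rational(34, 3) (I = Mul(Rational(1, 3), Add(8, Mul(-1, -26))) = Mul(Rational(1, 3), Add(8, 26)) = Mul(Rational(1, 3), 34) = Rational(34, 3) ≈ 11.333)
Function('a')(R, r) = Mul(Rational(34, 3), Pow(R, -1))
Function('F')(n) = Add(17, Mul(4, n)) (Function('F')(n) = Add(Mul(4, n), 17) = Add(17, Mul(4, n)))
Pow(Add(b, Function('F')(Function('a')(7, -9))), -1) = Pow(Add(-903710, Add(17, Mul(4, Mul(Rational(34, 3), Pow(7, -1))))), -1) = Pow(Add(-903710, Add(17, Mul(4, Mul(Rational(34, 3), Rational(1, 7))))), -1) = Pow(Add(-903710, Add(17, Mul(4, Rational(34, 21)))), -1) = Pow(Add(-903710, Add(17, Rational(136, 21))), -1) = Pow(Add(-903710, Rational(493, 21)), -1) = Pow(Rational(-18977417, 21), -1) = Rational(-21, 18977417)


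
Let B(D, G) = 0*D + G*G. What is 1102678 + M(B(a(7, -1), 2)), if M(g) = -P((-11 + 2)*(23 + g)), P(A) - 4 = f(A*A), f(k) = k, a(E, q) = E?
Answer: 1043625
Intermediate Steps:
B(D, G) = G**2 (B(D, G) = 0 + G**2 = G**2)
P(A) = 4 + A**2 (P(A) = 4 + A*A = 4 + A**2)
M(g) = -4 - (-207 - 9*g)**2 (M(g) = -(4 + ((-11 + 2)*(23 + g))**2) = -(4 + (-9*(23 + g))**2) = -(4 + (-207 - 9*g)**2) = -4 - (-207 - 9*g)**2)
1102678 + M(B(a(7, -1), 2)) = 1102678 + (-4 - 81*(23 + 2**2)**2) = 1102678 + (-4 - 81*(23 + 4)**2) = 1102678 + (-4 - 81*27**2) = 1102678 + (-4 - 81*729) = 1102678 + (-4 - 59049) = 1102678 - 59053 = 1043625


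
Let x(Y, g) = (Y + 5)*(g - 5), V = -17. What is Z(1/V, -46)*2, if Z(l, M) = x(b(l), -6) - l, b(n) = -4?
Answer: -372/17 ≈ -21.882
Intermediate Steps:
x(Y, g) = (-5 + g)*(5 + Y) (x(Y, g) = (5 + Y)*(-5 + g) = (-5 + g)*(5 + Y))
Z(l, M) = -11 - l (Z(l, M) = (-25 - 5*(-4) + 5*(-6) - 4*(-6)) - l = (-25 + 20 - 30 + 24) - l = -11 - l)
Z(1/V, -46)*2 = (-11 - 1/(-17))*2 = (-11 - 1*(-1/17))*2 = (-11 + 1/17)*2 = -186/17*2 = -372/17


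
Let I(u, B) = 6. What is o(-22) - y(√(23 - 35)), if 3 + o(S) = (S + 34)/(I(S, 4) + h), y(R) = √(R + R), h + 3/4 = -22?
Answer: -249/67 - 2*3^(¼)*√I ≈ -5.5776 - 1.8612*I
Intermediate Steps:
h = -91/4 (h = -¾ - 22 = -91/4 ≈ -22.750)
y(R) = √2*√R (y(R) = √(2*R) = √2*√R)
o(S) = -337/67 - 4*S/67 (o(S) = -3 + (S + 34)/(6 - 91/4) = -3 + (34 + S)/(-67/4) = -3 + (34 + S)*(-4/67) = -3 + (-136/67 - 4*S/67) = -337/67 - 4*S/67)
o(-22) - y(√(23 - 35)) = (-337/67 - 4/67*(-22)) - √2*√(√(23 - 35)) = (-337/67 + 88/67) - √2*√(√(-12)) = -249/67 - √2*√(2*I*√3) = -249/67 - √2*√2*3^(¼)*√I = -249/67 - 2*3^(¼)*√I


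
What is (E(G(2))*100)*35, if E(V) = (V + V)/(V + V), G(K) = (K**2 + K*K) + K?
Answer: 3500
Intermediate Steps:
G(K) = K + 2*K**2 (G(K) = (K**2 + K**2) + K = 2*K**2 + K = K + 2*K**2)
E(V) = 1 (E(V) = (2*V)/((2*V)) = (2*V)*(1/(2*V)) = 1)
(E(G(2))*100)*35 = (1*100)*35 = 100*35 = 3500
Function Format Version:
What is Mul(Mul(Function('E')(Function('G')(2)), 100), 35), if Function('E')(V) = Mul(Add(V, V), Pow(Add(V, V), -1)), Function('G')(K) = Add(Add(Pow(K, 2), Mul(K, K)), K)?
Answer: 3500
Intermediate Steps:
Function('G')(K) = Add(K, Mul(2, Pow(K, 2))) (Function('G')(K) = Add(Add(Pow(K, 2), Pow(K, 2)), K) = Add(Mul(2, Pow(K, 2)), K) = Add(K, Mul(2, Pow(K, 2))))
Function('E')(V) = 1 (Function('E')(V) = Mul(Mul(2, V), Pow(Mul(2, V), -1)) = Mul(Mul(2, V), Mul(Rational(1, 2), Pow(V, -1))) = 1)
Mul(Mul(Function('E')(Function('G')(2)), 100), 35) = Mul(Mul(1, 100), 35) = Mul(100, 35) = 3500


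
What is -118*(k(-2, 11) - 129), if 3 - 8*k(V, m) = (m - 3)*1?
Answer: 61183/4 ≈ 15296.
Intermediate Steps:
k(V, m) = ¾ - m/8 (k(V, m) = 3/8 - (m - 3)/8 = 3/8 - (-3 + m)/8 = 3/8 + (3/8 - m/8) = ¾ - m/8)
-118*(k(-2, 11) - 129) = -118*((¾ - ⅛*11) - 129) = -118*((¾ - 11/8) - 129) = -118*(-5/8 - 129) = -118*(-1037/8) = 61183/4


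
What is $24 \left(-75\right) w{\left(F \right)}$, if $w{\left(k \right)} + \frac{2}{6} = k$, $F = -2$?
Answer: $4200$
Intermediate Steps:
$w{\left(k \right)} = - \frac{1}{3} + k$
$24 \left(-75\right) w{\left(F \right)} = 24 \left(-75\right) \left(- \frac{1}{3} - 2\right) = \left(-1800\right) \left(- \frac{7}{3}\right) = 4200$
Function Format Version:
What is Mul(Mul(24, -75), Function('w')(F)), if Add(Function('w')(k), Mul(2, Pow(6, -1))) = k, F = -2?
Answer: 4200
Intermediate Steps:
Function('w')(k) = Add(Rational(-1, 3), k)
Mul(Mul(24, -75), Function('w')(F)) = Mul(Mul(24, -75), Add(Rational(-1, 3), -2)) = Mul(-1800, Rational(-7, 3)) = 4200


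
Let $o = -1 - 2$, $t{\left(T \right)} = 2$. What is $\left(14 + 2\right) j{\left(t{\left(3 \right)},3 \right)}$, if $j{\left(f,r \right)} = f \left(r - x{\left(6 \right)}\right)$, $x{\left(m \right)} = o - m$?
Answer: $384$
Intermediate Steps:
$o = -3$
$x{\left(m \right)} = -3 - m$
$j{\left(f,r \right)} = f \left(9 + r\right)$ ($j{\left(f,r \right)} = f \left(r - \left(-3 - 6\right)\right) = f \left(r - -9\right) = f \left(r + 9\right) = f \left(9 + r\right)$)
$\left(14 + 2\right) j{\left(t{\left(3 \right)},3 \right)} = \left(14 + 2\right) 2 \left(9 + 3\right) = 16 \cdot 2 \cdot 12 = 16 \cdot 24 = 384$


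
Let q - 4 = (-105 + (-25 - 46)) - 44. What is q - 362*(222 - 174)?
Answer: -17592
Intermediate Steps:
q = -216 (q = 4 + ((-105 + (-25 - 46)) - 44) = 4 + ((-105 - 71) - 44) = 4 + (-176 - 44) = 4 - 220 = -216)
q - 362*(222 - 174) = -216 - 362*(222 - 174) = -216 - 362*48 = -216 - 17376 = -17592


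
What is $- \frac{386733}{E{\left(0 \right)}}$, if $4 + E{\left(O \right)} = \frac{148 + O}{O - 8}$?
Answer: $\frac{257822}{15} \approx 17188.0$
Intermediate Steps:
$E{\left(O \right)} = -4 + \frac{148 + O}{-8 + O}$ ($E{\left(O \right)} = -4 + \frac{148 + O}{O - 8} = -4 + \frac{148 + O}{-8 + O}$)
$- \frac{386733}{E{\left(0 \right)}} = - \frac{386733}{3 \frac{1}{-8 + 0} \left(60 - 0\right)} = - \frac{386733}{3 \frac{1}{-8} \left(60 + 0\right)} = - \frac{386733}{3 \left(- \frac{1}{8}\right) 60} = - \frac{386733}{- \frac{45}{2}} = \left(-386733\right) \left(- \frac{2}{45}\right) = \frac{257822}{15}$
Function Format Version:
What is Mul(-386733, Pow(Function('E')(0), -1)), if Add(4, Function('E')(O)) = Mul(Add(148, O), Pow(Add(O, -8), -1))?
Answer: Rational(257822, 15) ≈ 17188.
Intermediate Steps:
Function('E')(O) = Add(-4, Mul(Pow(Add(-8, O), -1), Add(148, O))) (Function('E')(O) = Add(-4, Mul(Add(148, O), Pow(Add(O, -8), -1))) = Add(-4, Mul(Add(148, O), Pow(Add(-8, O), -1))) = Add(-4, Mul(Pow(Add(-8, O), -1), Add(148, O))))
Mul(-386733, Pow(Function('E')(0), -1)) = Mul(-386733, Pow(Mul(3, Pow(Add(-8, 0), -1), Add(60, Mul(-1, 0))), -1)) = Mul(-386733, Pow(Mul(3, Pow(-8, -1), Add(60, 0)), -1)) = Mul(-386733, Pow(Mul(3, Rational(-1, 8), 60), -1)) = Mul(-386733, Pow(Rational(-45, 2), -1)) = Mul(-386733, Rational(-2, 45)) = Rational(257822, 15)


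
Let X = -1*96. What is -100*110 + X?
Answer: -11096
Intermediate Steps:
X = -96
-100*110 + X = -100*110 - 96 = -11000 - 96 = -11096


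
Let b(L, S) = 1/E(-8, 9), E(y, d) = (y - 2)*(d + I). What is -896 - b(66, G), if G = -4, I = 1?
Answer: -89599/100 ≈ -895.99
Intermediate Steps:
E(y, d) = (1 + d)*(-2 + y) (E(y, d) = (y - 2)*(d + 1) = (-2 + y)*(1 + d) = (1 + d)*(-2 + y))
b(L, S) = -1/100 (b(L, S) = 1/(-2 - 8 - 2*9 + 9*(-8)) = 1/(-2 - 8 - 18 - 72) = 1/(-100) = -1/100)
-896 - b(66, G) = -896 - 1*(-1/100) = -896 + 1/100 = -89599/100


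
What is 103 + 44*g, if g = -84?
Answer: -3593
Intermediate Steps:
103 + 44*g = 103 + 44*(-84) = 103 - 3696 = -3593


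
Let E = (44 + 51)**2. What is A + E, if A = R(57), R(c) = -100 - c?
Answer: 8868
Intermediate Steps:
A = -157 (A = -100 - 1*57 = -100 - 57 = -157)
E = 9025 (E = 95**2 = 9025)
A + E = -157 + 9025 = 8868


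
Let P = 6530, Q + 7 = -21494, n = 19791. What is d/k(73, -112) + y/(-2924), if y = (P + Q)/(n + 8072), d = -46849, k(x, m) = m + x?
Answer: 346986796787/288853188 ≈ 1201.3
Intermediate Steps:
Q = -21501 (Q = -7 - 21494 = -21501)
y = -1361/2533 (y = (6530 - 21501)/(19791 + 8072) = -14971/27863 = -14971*1/27863 = -1361/2533 ≈ -0.53731)
d/k(73, -112) + y/(-2924) = -46849/(-112 + 73) - 1361/2533/(-2924) = -46849/(-39) - 1361/2533*(-1/2924) = -46849*(-1/39) + 1361/7406492 = 46849/39 + 1361/7406492 = 346986796787/288853188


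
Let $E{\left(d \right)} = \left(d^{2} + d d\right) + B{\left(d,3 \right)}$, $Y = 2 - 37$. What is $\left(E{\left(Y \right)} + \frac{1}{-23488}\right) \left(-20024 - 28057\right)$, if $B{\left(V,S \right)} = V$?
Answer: $- \frac{2727323517039}{23488} \approx -1.1612 \cdot 10^{8}$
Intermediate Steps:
$Y = -35$ ($Y = 2 - 37 = -35$)
$E{\left(d \right)} = d + 2 d^{2}$ ($E{\left(d \right)} = \left(d^{2} + d d\right) + d = \left(d^{2} + d^{2}\right) + d = 2 d^{2} + d = d + 2 d^{2}$)
$\left(E{\left(Y \right)} + \frac{1}{-23488}\right) \left(-20024 - 28057\right) = \left(- 35 \left(1 + 2 \left(-35\right)\right) + \frac{1}{-23488}\right) \left(-20024 - 28057\right) = \left(- 35 \left(1 - 70\right) - \frac{1}{23488}\right) \left(-48081\right) = \left(\left(-35\right) \left(-69\right) - \frac{1}{23488}\right) \left(-48081\right) = \left(2415 - \frac{1}{23488}\right) \left(-48081\right) = \frac{56723519}{23488} \left(-48081\right) = - \frac{2727323517039}{23488}$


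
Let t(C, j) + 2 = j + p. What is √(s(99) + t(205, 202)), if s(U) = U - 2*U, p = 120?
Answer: √221 ≈ 14.866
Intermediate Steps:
s(U) = -U
t(C, j) = 118 + j (t(C, j) = -2 + (j + 120) = -2 + (120 + j) = 118 + j)
√(s(99) + t(205, 202)) = √(-1*99 + (118 + 202)) = √(-99 + 320) = √221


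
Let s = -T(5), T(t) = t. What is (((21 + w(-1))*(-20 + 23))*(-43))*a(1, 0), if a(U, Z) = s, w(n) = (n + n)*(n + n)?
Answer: 16125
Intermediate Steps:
w(n) = 4*n² (w(n) = (2*n)*(2*n) = 4*n²)
s = -5 (s = -1*5 = -5)
a(U, Z) = -5
(((21 + w(-1))*(-20 + 23))*(-43))*a(1, 0) = (((21 + 4*(-1)²)*(-20 + 23))*(-43))*(-5) = (((21 + 4*1)*3)*(-43))*(-5) = (((21 + 4)*3)*(-43))*(-5) = ((25*3)*(-43))*(-5) = (75*(-43))*(-5) = -3225*(-5) = 16125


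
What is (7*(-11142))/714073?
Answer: -77994/714073 ≈ -0.10922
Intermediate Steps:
(7*(-11142))/714073 = -77994*1/714073 = -77994/714073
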